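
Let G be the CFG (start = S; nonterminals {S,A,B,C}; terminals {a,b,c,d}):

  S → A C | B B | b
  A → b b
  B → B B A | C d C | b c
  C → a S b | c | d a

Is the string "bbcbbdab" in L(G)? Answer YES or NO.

CNF form of G:
  S -> A C | B B | b
  A -> T0 T0
  B -> B X4 | C X5 | T0 T2
  C -> T1 T3 | T3 X6 | c
  T0 -> b
  T1 -> d
  T2 -> c
  T3 -> a
  X4 -> B A
  X5 -> T1 C
  X6 -> S T0

CYK fill:
  cell(0,0) b: {S,T0}  orig:{S}
  cell(1,1) b: {S,T0}  orig:{S}
  cell(2,2) c: {C,T2}  orig:{C}
  cell(3,3) b: {S,T0}  orig:{S}
  cell(4,4) b: {S,T0}  orig:{S}
  cell(5,5) d: {T1}  orig:{}
  cell(6,6) a: {T3}  orig:{}
  cell(7,7) b: {S,T0}  orig:{S}
  cell(0,1) bb: {A,X6}  orig:{A}
  cell(1,2) bc: {B}
  cell(2,3) cb: ∅
  cell(3,4) bb: {A,X6}  orig:{A}
  cell(4,5) bd: ∅
  cell(5,6) da: {C}
  cell(6,7) ab: ∅
  cell(0,2) bbc: {S}
  cell(1,3) bcb: ∅
  cell(2,4) cbb: ∅
  cell(3,5) bbd: ∅
  cell(4,6) bda: ∅
  cell(5,7) dab: ∅
  cell(0,3) bbcb: {X6}  orig:{}
  cell(1,4) bcbb: {X4}  orig:{}
  cell(2,5) cbbd: ∅
  cell(3,6) bbda: {S}
  cell(4,7) bdab: ∅
  cell(0,4) bbcbb: ∅
  cell(1,5) bcbbd: ∅
  cell(2,6) cbbda: ∅
  cell(3,7) bbdab: {X6}  orig:{}
  cell(0,5) bbcbbd: ∅
  cell(1,6) bcbbda: ∅
  cell(2,7) cbbdab: ∅
  cell(0,6) bbcbbda: ∅
  cell(1,7) bcbbdab: ∅
  cell(0,7) bbcbbdab: ∅

S ∉ T[0,7] ⇒ NO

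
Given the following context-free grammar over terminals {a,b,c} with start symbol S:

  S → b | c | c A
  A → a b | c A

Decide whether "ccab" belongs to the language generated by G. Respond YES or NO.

CNF form of G:
  S -> T2 A | b | c
  A -> T0 T1 | T2 A
  T0 -> a
  T1 -> b
  T2 -> c

CYK fill:
  [0..0]={S,T2}  "c"  orig:{S}
  [1..1]={S,T2}  "c"  orig:{S}
  [2..2]={T0}  "a"  orig:{}
  [3..3]={S,T1}  "b"  orig:{S}
  [0..1]=∅  "cc"
  [1..2]=∅  "ca"
  [2..3]={A}  "ab"
  [0..2]=∅  "cca"
  [1..3]={A,S}  "cab"
  [0..3]={A,S}  "ccab"

S ∈ T[0,3] ⇒ YES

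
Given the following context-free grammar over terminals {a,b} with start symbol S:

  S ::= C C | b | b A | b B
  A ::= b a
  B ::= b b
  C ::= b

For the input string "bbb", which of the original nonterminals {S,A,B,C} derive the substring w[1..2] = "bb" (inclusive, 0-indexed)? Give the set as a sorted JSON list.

Convert to CNF:
  S -> C C | T0 A | T0 B | b
  A -> T0 T1
  B -> T0 T0
  C -> b
  T0 -> b
  T1 -> a

CYK fill — only the sub-triangle for w[1..2]:
  cell(1,1) b: {C,S,T0}  orig:{C,S}
  cell(2,2) b: {C,S,T0}  orig:{C,S}
  cell(1,2) bb: {B,S}

Original NTs in T[1,2] deriving "bb": ["B", "S"]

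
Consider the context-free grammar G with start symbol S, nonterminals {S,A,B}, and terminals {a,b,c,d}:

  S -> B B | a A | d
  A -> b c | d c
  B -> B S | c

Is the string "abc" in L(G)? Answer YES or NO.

CNF form of G:
  S -> B B | T3 A | d
  A -> T0 T1 | T2 T1
  B -> B S | c
  T0 -> b
  T1 -> c
  T2 -> d
  T3 -> a

CYK table (by increasing span):
  T[0,0] 'a' = {T3}  orig:{}
  T[1,1] 'b' = {T0}  orig:{}
  T[2,2] 'c' = {B,T1}  orig:{B}
  T[0,1] 'ab' = ∅
  T[1,2] 'bc' = {A}
  T[0,2] 'abc' = {S}

S ∈ T[0,2] ⇒ YES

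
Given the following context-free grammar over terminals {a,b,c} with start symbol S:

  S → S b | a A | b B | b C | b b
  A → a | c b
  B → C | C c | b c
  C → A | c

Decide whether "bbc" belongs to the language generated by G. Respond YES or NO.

CNF form of G:
  S -> S T1 | T1 B | T1 C | T1 T1 | T2 A
  A -> T0 T1 | a
  B -> C T0 | T0 T1 | T1 T0 | a | c
  C -> T0 T1 | a | c
  T0 -> c
  T1 -> b
  T2 -> a

Fill CYK table bottom-up:
  cell(0,0) b: {T1}  orig:{}
  cell(1,1) b: {T1}  orig:{}
  cell(2,2) c: {B,C,T0}  orig:{B,C}
  cell(0,1) bb: {S}
  cell(1,2) bc: {B,S}
  cell(0,2) bbc: {S}

S ∈ T[0,2] ⇒ YES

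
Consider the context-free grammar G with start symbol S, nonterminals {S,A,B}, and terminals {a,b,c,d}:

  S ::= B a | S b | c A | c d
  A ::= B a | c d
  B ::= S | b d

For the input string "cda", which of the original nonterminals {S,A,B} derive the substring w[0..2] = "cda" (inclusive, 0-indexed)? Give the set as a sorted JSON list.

Convert to CNF:
  S -> B T0 | S T3 | T1 A | T1 T2
  A -> B T0 | T1 T2
  B -> B T0 | S T3 | T1 A | T1 T2 | T3 T2
  T0 -> a
  T1 -> c
  T2 -> d
  T3 -> b

CYK fill (cells [i..j] with 0 ≤ i ≤ j ≤ 2 only):
  cell(0,0) c: {T1}  orig:{}
  cell(1,1) d: {T2}  orig:{}
  cell(2,2) a: {T0}  orig:{}
  cell(0,1) cd: {A,B,S}
  cell(1,2) da: ∅
  cell(0,2) cda: {A,B,S}

Original NTs in T[0,2] deriving "cda": ["A", "B", "S"]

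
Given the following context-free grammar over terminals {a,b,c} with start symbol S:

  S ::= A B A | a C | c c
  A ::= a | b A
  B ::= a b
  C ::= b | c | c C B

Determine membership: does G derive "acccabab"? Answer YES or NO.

Convert to CNF:
  S -> A X4 | T1 C | T2 T2
  A -> T0 A | a
  B -> T1 T0
  C -> T2 X3 | b | c
  T0 -> b
  T1 -> a
  T2 -> c
  X3 -> C B
  X4 -> B A

CYK fill:
  [0..0]={A,T1}  "a"  orig:{A}
  [1..1]={C,T2}  "c"  orig:{C}
  [2..2]={C,T2}  "c"  orig:{C}
  [3..3]={C,T2}  "c"  orig:{C}
  [4..4]={A,T1}  "a"  orig:{A}
  [5..5]={C,T0}  "b"  orig:{C}
  [6..6]={A,T1}  "a"  orig:{A}
  [7..7]={C,T0}  "b"  orig:{C}
  [0..1]={S}  "ac"
  [1..2]={S}  "cc"
  [2..3]={S}  "cc"
  [3..4]=∅  "ca"
  [4..5]={B,S}  "ab"
  [5..6]={A}  "ba"
  [6..7]={B,S}  "ab"
  [0..2]=∅  "acc"
  [1..3]=∅  "ccc"
  [2..4]=∅  "cca"
  [3..5]={X3}  "cab"  orig:{}
  [4..6]={X4}  "aba"  orig:{}
  [5..7]={X3}  "bab"  orig:{}
  [0..3]=∅  "accc"
  [1..4]=∅  "ccca"
  [2..5]={C}  "ccab"
  [3..6]=∅  "caba"
  [4..7]=∅  "abab"
  [0..4]=∅  "accca"
  [1..5]=∅  "cccab"
  [2..6]=∅  "ccaba"
  [3..7]=∅  "cabab"
  [0..5]=∅  "acccab"
  [1..6]=∅  "cccaba"
  [2..7]={X3}  "ccabab"  orig:{}
  [0..6]=∅  "acccaba"
  [1..7]={C}  "cccabab"
  [0..7]={S}  "acccabab"

S ∈ T[0,7] ⇒ YES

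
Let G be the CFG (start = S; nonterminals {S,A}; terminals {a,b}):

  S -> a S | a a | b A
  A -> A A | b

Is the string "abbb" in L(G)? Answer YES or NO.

CNF form of G:
  S -> T0 S | T0 T0 | T1 A
  A -> A A | b
  T0 -> a
  T1 -> b

CYK fill:
  cell(0,0) a: {T0}  orig:{}
  cell(1,1) b: {A,T1}  orig:{A}
  cell(2,2) b: {A,T1}  orig:{A}
  cell(3,3) b: {A,T1}  orig:{A}
  cell(0,1) ab: ∅
  cell(1,2) bb: {A,S}
  cell(2,3) bb: {A,S}
  cell(0,2) abb: {S}
  cell(1,3) bbb: {A,S}
  cell(0,3) abbb: {S}

S ∈ T[0,3] ⇒ YES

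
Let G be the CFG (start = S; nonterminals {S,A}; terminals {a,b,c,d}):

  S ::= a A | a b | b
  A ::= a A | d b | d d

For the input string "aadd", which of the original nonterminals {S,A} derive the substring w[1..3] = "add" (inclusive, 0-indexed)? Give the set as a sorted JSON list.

Convert to CNF:
  S -> T0 A | T0 T2 | b
  A -> T0 A | T1 T1 | T1 T2
  T0 -> a
  T1 -> d
  T2 -> b

CYK fill (cells [i..j] with 1 ≤ i ≤ j ≤ 3 only):
  [1..1]={T0}  "a"  orig:{}
  [2..2]={T1}  "d"  orig:{}
  [3..3]={T1}  "d"  orig:{}
  [1..2]=∅  "ad"
  [2..3]={A}  "dd"
  [1..3]={A,S}  "add"

Original NTs in T[1,3] deriving "add": ["A", "S"]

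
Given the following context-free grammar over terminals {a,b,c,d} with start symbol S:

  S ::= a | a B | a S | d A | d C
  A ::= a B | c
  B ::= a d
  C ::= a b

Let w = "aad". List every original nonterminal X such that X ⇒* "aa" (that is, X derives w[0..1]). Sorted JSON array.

Convert to CNF:
  S -> T0 B | T0 S | T1 A | T1 C | a
  A -> T0 B | c
  B -> T0 T1
  C -> T0 T2
  T0 -> a
  T1 -> d
  T2 -> b

CYK table (by increasing span) — only the sub-triangle for w[0..1]:
  cell(0,0) a: {S,T0}  orig:{S}
  cell(1,1) a: {S,T0}  orig:{S}
  cell(0,1) aa: {S}

Original NTs in T[0,1] deriving "aa": ["S"]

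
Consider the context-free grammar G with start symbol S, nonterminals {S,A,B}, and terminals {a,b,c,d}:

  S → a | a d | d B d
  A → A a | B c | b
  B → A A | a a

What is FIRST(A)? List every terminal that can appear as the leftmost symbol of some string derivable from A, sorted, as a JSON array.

Compute FIRST by fixpoint:
iter 1:
  A via A→b: +{b}
  B via B→A A: +{b}
  B via B→a a: +{a}
  S via S→a: +{a}
  S via S→d B d: +{d}
  FIRST(S)={a,d}  FIRST(A)={b}  FIRST(B)={a,b}
iter 2:
  A via A→B c: +{a}
  FIRST(S)={a,d}  FIRST(A)={a,b}  FIRST(B)={a,b}
iter 3: (stable)
  FIRST(S)={a,d}  FIRST(A)={a,b}  FIRST(B)={a,b}

FIRST(A) = ["a", "b"]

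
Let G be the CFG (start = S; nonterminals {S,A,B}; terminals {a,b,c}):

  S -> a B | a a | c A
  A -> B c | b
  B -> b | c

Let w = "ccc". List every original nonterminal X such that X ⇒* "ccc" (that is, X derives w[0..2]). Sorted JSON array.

Convert to CNF:
  S -> T0 A | T1 B | T1 T1
  A -> B T0 | b
  B -> b | c
  T0 -> c
  T1 -> a

CYK fill — only the sub-triangle for w[0..2]:
  cell(0,0) c: {B,T0}  orig:{B}
  cell(1,1) c: {B,T0}  orig:{B}
  cell(2,2) c: {B,T0}  orig:{B}
  cell(0,1) cc: {A}
  cell(1,2) cc: {A}
  cell(0,2) ccc: {S}

Original NTs in T[0,2] deriving "ccc": ["S"]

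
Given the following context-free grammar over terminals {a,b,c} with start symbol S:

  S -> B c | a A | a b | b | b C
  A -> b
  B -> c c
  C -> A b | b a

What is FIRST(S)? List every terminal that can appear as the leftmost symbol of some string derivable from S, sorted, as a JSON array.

FIRST iteration:
iter 1:
  A via A→b: +{b}
  B via B→c c: +{c}
  C via C→A b: +{b}
  S via S→B c: +{c}
  S via S→a A: +{a}
  S via S→b: +{b}
  FIRST[S]={a,b,c}  FIRST[A]={b}  FIRST[B]={c}  FIRST[C]={b}
iter 2: (stable)
  FIRST[S]={a,b,c}  FIRST[A]={b}  FIRST[B]={c}  FIRST[C]={b}

FIRST(S) = ["a", "b", "c"]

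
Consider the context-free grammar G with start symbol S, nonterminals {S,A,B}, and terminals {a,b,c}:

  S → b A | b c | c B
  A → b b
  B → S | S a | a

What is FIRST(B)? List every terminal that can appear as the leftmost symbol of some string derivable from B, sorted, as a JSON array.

Compute FIRST by fixpoint:
pass 1:
  A via A→b b: +{b}
  B via B→a: +{a}
  S via S→b A: +{b}
  S via S→c B: +{c}
  S: {b,c}  A: {b}  B: {a}
pass 2:
  B via B→S: +{b,c}
  S: {b,c}  A: {b}  B: {a,b,c}
pass 3: (stable)
  S: {b,c}  A: {b}  B: {a,b,c}

FIRST(B) = ["a", "b", "c"]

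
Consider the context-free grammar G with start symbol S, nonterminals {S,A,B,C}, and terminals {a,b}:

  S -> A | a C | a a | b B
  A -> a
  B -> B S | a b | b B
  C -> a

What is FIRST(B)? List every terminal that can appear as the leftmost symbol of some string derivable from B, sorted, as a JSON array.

FIRST sets, iterate to fixpoint:
[1]
  A via A→a: +{a}
  B via B→a b: +{a}
  B via B→b B: +{b}
  C via C→a: +{a}
  S via S→A: +{a}
  S via S→b B: +{b}
  FIRST(S)={a,b}  FIRST(A)={a}  FIRST(B)={a,b}  FIRST(C)={a}
[2] done
  FIRST(S)={a,b}  FIRST(A)={a}  FIRST(B)={a,b}  FIRST(C)={a}

FIRST(B) = ["a", "b"]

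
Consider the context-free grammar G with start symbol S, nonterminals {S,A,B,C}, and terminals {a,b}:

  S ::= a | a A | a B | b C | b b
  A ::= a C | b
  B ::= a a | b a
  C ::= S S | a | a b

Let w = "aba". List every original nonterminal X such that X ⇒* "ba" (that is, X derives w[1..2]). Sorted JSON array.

Convert to CNF:
  S -> T0 A | T0 B | T1 C | T1 T1 | a
  A -> T0 C | b
  B -> T0 T0 | T1 T0
  C -> S S | T0 T1 | a
  T0 -> a
  T1 -> b

CYK table (by increasing span) (cells [i..j] with 1 ≤ i ≤ j ≤ 2 only):
  T[1,1] 'b' = {A,T1}  orig:{A}
  T[2,2] 'a' = {C,S,T0}  orig:{C,S}
  T[1,2] 'ba' = {B,S}

Original NTs in T[1,2] deriving "ba": ["B", "S"]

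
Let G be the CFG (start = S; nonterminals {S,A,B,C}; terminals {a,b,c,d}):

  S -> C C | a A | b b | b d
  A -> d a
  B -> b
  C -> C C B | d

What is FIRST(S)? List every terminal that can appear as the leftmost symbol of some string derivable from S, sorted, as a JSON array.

FIRST iteration:
[1]
  A via A→d a: +{d}
  B via B→b: +{b}
  C via C→d: +{d}
  S via S→C C: +{d}
  S via S→a A: +{a}
  S via S→b b: +{b}
  FIRST(S)={a,b,d}  FIRST(A)={d}  FIRST(B)={b}  FIRST(C)={d}
[2] done
  FIRST(S)={a,b,d}  FIRST(A)={d}  FIRST(B)={b}  FIRST(C)={d}

FIRST(S) = ["a", "b", "d"]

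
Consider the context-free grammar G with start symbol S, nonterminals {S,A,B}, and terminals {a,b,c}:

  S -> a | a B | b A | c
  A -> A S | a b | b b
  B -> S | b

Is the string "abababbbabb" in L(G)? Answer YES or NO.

Convert to CNF:
  S -> T0 B | T1 A | a | c
  A -> A S | T0 T1 | T1 T1
  B -> T0 B | T1 A | a | b | c
  T0 -> a
  T1 -> b

Fill CYK table bottom-up:
  [0..0]={B,S,T0}  "a"  orig:{B,S}
  [1..1]={B,T1}  "b"  orig:{B}
  [2..2]={B,S,T0}  "a"  orig:{B,S}
  [3..3]={B,T1}  "b"  orig:{B}
  [4..4]={B,S,T0}  "a"  orig:{B,S}
  [5..5]={B,T1}  "b"  orig:{B}
  [6..6]={B,T1}  "b"  orig:{B}
  [7..7]={B,T1}  "b"  orig:{B}
  [8..8]={B,S,T0}  "a"  orig:{B,S}
  [9..9]={B,T1}  "b"  orig:{B}
  [10..10]={B,T1}  "b"  orig:{B}
  [0..1]={A,B,S}  "ab"
  [1..2]=∅  "ba"
  [2..3]={A,B,S}  "ab"
  [3..4]=∅  "ba"
  [4..5]={A,B,S}  "ab"
  [5..6]={A}  "bb"
  [6..7]={A}  "bb"
  [7..8]=∅  "ba"
  [8..9]={A,B,S}  "ab"
  [9..10]={A}  "bb"
  [0..2]={A}  "aba"
  [1..3]={B,S}  "bab"
  [2..4]={A}  "aba"
  [3..5]={B,S}  "bab"
  [4..6]=∅  "abb"
  [5..7]={B,S}  "bbb"
  [6..8]={A}  "bba"
  [7..9]={B,S}  "bab"
  [8..10]=∅  "abb"
  [0..3]={A,B,S}  "abab"
  [1..4]={B,S}  "baba"
  [2..5]={A,B,S}  "abab"
  [3..6]=∅  "babb"
  [4..7]={B,S}  "abbb"
  [5..8]={B,S}  "bbba"
  [6..9]={A}  "bbab"
  [7..10]=∅  "babb"
  [0..4]={A,B,S}  "ababa"
  [1..5]={B,S}  "babab"
  [2..6]=∅  "ababb"
  [3..7]=∅  "babbb"
  [4..8]={B,S}  "abbba"
  [5..9]={A,B,S}  "bbbab"
  [6..10]=∅  "bbabb"
  [0..5]={A,B,S}  "ababab"
  [1..6]=∅  "bababb"
  [2..7]={A}  "ababbb"
  [3..8]=∅  "babbba"
  [4..9]={B,S}  "abbbab"
  [5..10]=∅  "bbbabb"
  [0..6]=∅  "abababb"
  [1..7]={B,S}  "bababbb"
  [2..8]={A}  "ababbba"
  [3..9]=∅  "babbbab"
  [4..10]=∅  "abbbabb"
  [0..7]={A,B,S}  "abababbb"
  [1..8]={B,S}  "bababbba"
  [2..9]={A}  "ababbbab"
  [3..10]=∅  "babbbabb"
  [0..8]={A,B,S}  "abababbba"
  [1..9]={B,S}  "bababbbab"
  [2..10]=∅  "ababbbabb"
  [0..9]={A,B,S}  "abababbbab"
  [1..10]=∅  "bababbbabb"
  [0..10]=∅  "abababbbabb"

S ∉ T[0,10] ⇒ NO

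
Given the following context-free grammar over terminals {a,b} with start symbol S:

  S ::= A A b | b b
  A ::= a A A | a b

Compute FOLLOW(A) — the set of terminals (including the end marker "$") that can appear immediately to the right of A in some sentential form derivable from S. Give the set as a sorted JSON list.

Compute FIRST by fixpoint:
[1]
  A via A→a A A: +{a}
  S via S→A A b: +{a}
  S via S→b b: +{b}
  FIRST[S]={a,b}  FIRST[A]={a}
[2] (no change)
  FIRST[S]={a,b}  FIRST[A]={a}

FOLLOW sets:
initialize: $ ∈ FOLLOW(S)
[1]
  A→a A A: FOLLOW(A) ⊇ FIRST(A) = {a}; new: +{a}
  S→A A b: FOLLOW(A) ⊇ FIRST(b) = {b}; new: +{b}
  FOLLOW(S)={$}  FOLLOW(A)={a,b}
[2] (stable)
  FOLLOW(S)={$}  FOLLOW(A)={a,b}

FOLLOW(A) = ["a", "b"]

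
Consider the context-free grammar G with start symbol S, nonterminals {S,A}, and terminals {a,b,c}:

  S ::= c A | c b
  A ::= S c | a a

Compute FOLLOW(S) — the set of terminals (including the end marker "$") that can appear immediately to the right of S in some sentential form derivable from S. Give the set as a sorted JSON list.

FIRST iteration:
pass 1:
  A via A→a a: +{a}
  S via S→c A: +{c}
  FIRST[S]={c}  FIRST[A]={a}
pass 2:
  A via A→S c: +{c}
  FIRST[S]={c}  FIRST[A]={a,c}
pass 3: (stable)
  FIRST[S]={c}  FIRST[A]={a,c}

Compute FOLLOW by fixpoint:
FOLLOW(S) := {$}
pass 1:
  A→S c: FOLLOW(S) ⊇ FIRST(c) = {c}; new: +{c}
  S→c A: FOLLOW(A) ⊇ FOLLOW(S) ⊇ {$,c}; new: +{$,c}
  FOLLOW[S]={$,c}  FOLLOW[A]={$,c}
pass 2: (stable)
  FOLLOW[S]={$,c}  FOLLOW[A]={$,c}

FOLLOW(S) = ["$", "c"]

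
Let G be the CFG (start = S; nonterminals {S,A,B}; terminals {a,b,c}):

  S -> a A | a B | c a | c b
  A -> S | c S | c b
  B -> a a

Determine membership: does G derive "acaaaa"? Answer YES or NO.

Convert to CNF:
  S -> T0 A | T0 B | T1 T0 | T1 T2
  A -> T0 A | T0 B | T1 S | T1 T0 | T1 T2
  B -> T0 T0
  T0 -> a
  T1 -> c
  T2 -> b

CYK table (by increasing span):
  T[0,0] 'a' = {T0}  orig:{}
  T[1,1] 'c' = {T1}  orig:{}
  T[2,2] 'a' = {T0}  orig:{}
  T[3,3] 'a' = {T0}  orig:{}
  T[4,4] 'a' = {T0}  orig:{}
  T[5,5] 'a' = {T0}  orig:{}
  T[0,1] 'ac' = ∅
  T[1,2] 'ca' = {A,S}
  T[2,3] 'aa' = {B}
  T[3,4] 'aa' = {B}
  T[4,5] 'aa' = {B}
  T[0,2] 'aca' = {A,S}
  T[1,3] 'caa' = ∅
  T[2,4] 'aaa' = {A,S}
  T[3,5] 'aaa' = {A,S}
  T[0,3] 'acaa' = ∅
  T[1,4] 'caaa' = {A}
  T[2,5] 'aaaa' = {A,S}
  T[0,4] 'acaaa' = {A,S}
  T[1,5] 'caaaa' = {A}
  T[0,5] 'acaaaa' = {A,S}

S ∈ T[0,5] ⇒ YES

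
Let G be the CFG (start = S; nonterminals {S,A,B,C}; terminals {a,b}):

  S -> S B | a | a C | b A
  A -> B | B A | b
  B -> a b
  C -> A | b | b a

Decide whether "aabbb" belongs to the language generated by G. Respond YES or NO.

Convert to CNF:
  S -> S B | T0 C | T1 A | a
  A -> B A | T0 T1 | b
  B -> T0 T1
  C -> B A | T0 T1 | T1 T0 | b
  T0 -> a
  T1 -> b

CYK table (by increasing span):
  cell(0,0) a: {S,T0}  orig:{S}
  cell(1,1) a: {S,T0}  orig:{S}
  cell(2,2) b: {A,C,T1}  orig:{A,C}
  cell(3,3) b: {A,C,T1}  orig:{A,C}
  cell(4,4) b: {A,C,T1}  orig:{A,C}
  cell(0,1) aa: ∅
  cell(1,2) ab: {A,B,C,S}
  cell(2,3) bb: {S}
  cell(3,4) bb: {S}
  cell(0,2) aab: {S}
  cell(1,3) abb: {A,C}
  cell(2,4) bbb: ∅
  cell(0,3) aabb: {S}
  cell(1,4) abbb: ∅
  cell(0,4) aabbb: ∅

S ∉ T[0,4] ⇒ NO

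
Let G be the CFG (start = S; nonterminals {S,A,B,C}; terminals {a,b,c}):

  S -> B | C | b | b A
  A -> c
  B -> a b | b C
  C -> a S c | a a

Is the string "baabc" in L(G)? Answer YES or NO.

Convert to CNF:
  S -> T0 T0 | T0 T1 | T0 X4 | T1 A | T1 C | b
  A -> c
  B -> T0 T1 | T1 C
  C -> T0 T0 | T0 X3
  T0 -> a
  T1 -> b
  T2 -> c
  X3 -> S T2
  X4 -> S T2

CYK table (by increasing span):
  T[0,0] 'b' = {S,T1}  orig:{S}
  T[1,1] 'a' = {T0}  orig:{}
  T[2,2] 'a' = {T0}  orig:{}
  T[3,3] 'b' = {S,T1}  orig:{S}
  T[4,4] 'c' = {A,T2}  orig:{A}
  T[0,1] 'ba' = ∅
  T[1,2] 'aa' = {C,S}
  T[2,3] 'ab' = {B,S}
  T[3,4] 'bc' = {S,X3,X4}  orig:{S}
  T[0,2] 'baa' = {B,S}
  T[1,3] 'aab' = ∅
  T[2,4] 'abc' = {C,S,X3,X4}  orig:{C,S}
  T[0,3] 'baab' = ∅
  T[1,4] 'aabc' = {C,S}
  T[0,4] 'baabc' = {B,S}

S ∈ T[0,4] ⇒ YES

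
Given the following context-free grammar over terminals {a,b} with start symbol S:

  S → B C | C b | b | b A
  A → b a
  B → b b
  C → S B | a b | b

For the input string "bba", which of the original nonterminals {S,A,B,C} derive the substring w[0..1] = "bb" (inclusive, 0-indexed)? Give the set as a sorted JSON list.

Convert to CNF:
  S -> B C | C T0 | T0 A | b
  A -> T0 T1
  B -> T0 T0
  C -> S B | T1 T0 | b
  T0 -> b
  T1 -> a

CYK fill — only the sub-triangle for w[0..1]:
  T[0,0] 'b' = {C,S,T0}  orig:{C,S}
  T[1,1] 'b' = {C,S,T0}  orig:{C,S}
  T[0,1] 'bb' = {B,S}

Original NTs in T[0,1] deriving "bb": ["B", "S"]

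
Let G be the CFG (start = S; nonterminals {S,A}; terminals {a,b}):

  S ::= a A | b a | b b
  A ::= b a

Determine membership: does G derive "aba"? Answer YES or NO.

Convert to CNF:
  S -> T0 T0 | T0 T1 | T1 A
  A -> T0 T1
  T0 -> b
  T1 -> a

Fill CYK table bottom-up:
  cell(0,0) a: {T1}  orig:{}
  cell(1,1) b: {T0}  orig:{}
  cell(2,2) a: {T1}  orig:{}
  cell(0,1) ab: ∅
  cell(1,2) ba: {A,S}
  cell(0,2) aba: {S}

S ∈ T[0,2] ⇒ YES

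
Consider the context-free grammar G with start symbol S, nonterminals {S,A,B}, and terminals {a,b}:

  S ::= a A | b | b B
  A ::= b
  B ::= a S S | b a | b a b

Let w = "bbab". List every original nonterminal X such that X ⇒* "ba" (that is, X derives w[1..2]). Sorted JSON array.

Convert to CNF:
  S -> T0 A | T1 B | b
  A -> b
  B -> T0 X2 | T1 T0 | T1 X3
  T0 -> a
  T1 -> b
  X2 -> S S
  X3 -> T0 T1

Fill CYK table bottom-up, restricted to cells inside w[1..2]:
  T[1,1] 'b' = {A,S,T1}  orig:{A,S}
  T[2,2] 'a' = {T0}  orig:{}
  T[1,2] 'ba' = {B}

Original NTs in T[1,2] deriving "ba": ["B"]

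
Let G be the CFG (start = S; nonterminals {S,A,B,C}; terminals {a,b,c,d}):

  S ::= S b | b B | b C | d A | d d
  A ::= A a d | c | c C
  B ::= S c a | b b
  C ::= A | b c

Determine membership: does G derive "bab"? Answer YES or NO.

CNF form of G:
  S -> S T3 | T1 A | T1 T1 | T3 B | T3 C
  A -> A X4 | T2 C | c
  B -> S X5 | T3 T3
  C -> A X6 | T2 C | T3 T2 | c
  T0 -> a
  T1 -> d
  T2 -> c
  T3 -> b
  X4 -> T0 T1
  X5 -> T2 T0
  X6 -> T0 T1

CYK table (by increasing span):
  cell(0,0) b: {T3}  orig:{}
  cell(1,1) a: {T0}  orig:{}
  cell(2,2) b: {T3}  orig:{}
  cell(0,1) ba: ∅
  cell(1,2) ab: ∅
  cell(0,2) bab: ∅

S ∉ T[0,2] ⇒ NO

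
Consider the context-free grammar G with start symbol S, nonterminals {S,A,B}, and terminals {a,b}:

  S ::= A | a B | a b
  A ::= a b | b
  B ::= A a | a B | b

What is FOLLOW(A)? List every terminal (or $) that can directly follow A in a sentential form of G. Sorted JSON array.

Compute FIRST by fixpoint:
round 1:
  A via A→a b: +{a}
  A via A→b: +{b}
  B via B→A a: +{a,b}
  S via S→A: +{a,b}
  S: {a,b}  A: {a,b}  B: {a,b}
round 2: (stable)
  S: {a,b}  A: {a,b}  B: {a,b}

Compute FOLLOW by fixpoint:
seed FOLLOW(S) with $
[1]
  B→A a: FOLLOW(A) ⊇ FIRST(a) = {a}; new: +{a}
  S→A: FOLLOW(A) ⊇ FOLLOW(S) ⊇ {$}; new: +{$}
  S→a B: FOLLOW(B) ⊇ FOLLOW(S) ⊇ {$}; new: +{$}
  FOLLOW[S]={$}  FOLLOW[A]={$,a}  FOLLOW[B]={$}
[2] (stable)
  FOLLOW[S]={$}  FOLLOW[A]={$,a}  FOLLOW[B]={$}

FOLLOW(A) = ["$", "a"]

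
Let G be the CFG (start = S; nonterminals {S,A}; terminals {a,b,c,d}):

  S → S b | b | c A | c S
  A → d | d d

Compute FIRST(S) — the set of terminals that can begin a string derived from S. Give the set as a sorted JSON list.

FIRST iteration:
round 1:
  A via A→d: +{d}
  S via S→b: +{b}
  S via S→c A: +{c}
  S: {b,c}  A: {d}
round 2: (stable)
  S: {b,c}  A: {d}

FIRST(S) = ["b", "c"]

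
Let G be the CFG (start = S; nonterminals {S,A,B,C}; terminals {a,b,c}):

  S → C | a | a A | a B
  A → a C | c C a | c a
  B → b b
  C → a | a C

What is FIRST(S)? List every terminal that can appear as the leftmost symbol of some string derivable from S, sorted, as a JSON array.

FIRST sets, iterate to fixpoint:
pass 1:
  A via A→a C: +{a}
  A via A→c C a: +{c}
  B via B→b b: +{b}
  C via C→a: +{a}
  S via S→C: +{a}
  S: {a}  A: {a,c}  B: {b}  C: {a}
pass 2: (no change)
  S: {a}  A: {a,c}  B: {b}  C: {a}

FIRST(S) = ["a"]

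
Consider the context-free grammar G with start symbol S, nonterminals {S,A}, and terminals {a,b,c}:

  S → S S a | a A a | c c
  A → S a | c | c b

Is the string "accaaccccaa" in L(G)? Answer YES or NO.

CNF form of G:
  S -> S X3 | T0 X4 | T1 T1
  A -> S T0 | T1 T2 | c
  T0 -> a
  T1 -> c
  T2 -> b
  X3 -> S T0
  X4 -> A T0

Fill CYK table bottom-up:
  cell(0,0) a: {T0}  orig:{}
  cell(1,1) c: {A,T1}  orig:{A}
  cell(2,2) c: {A,T1}  orig:{A}
  cell(3,3) a: {T0}  orig:{}
  cell(4,4) a: {T0}  orig:{}
  cell(5,5) c: {A,T1}  orig:{A}
  cell(6,6) c: {A,T1}  orig:{A}
  cell(7,7) c: {A,T1}  orig:{A}
  cell(8,8) c: {A,T1}  orig:{A}
  cell(9,9) a: {T0}  orig:{}
  cell(10,10) a: {T0}  orig:{}
  cell(0,1) ac: ∅
  cell(1,2) cc: {S}
  cell(2,3) ca: {X4}  orig:{}
  cell(3,4) aa: ∅
  cell(4,5) ac: ∅
  cell(5,6) cc: {S}
  cell(6,7) cc: {S}
  cell(7,8) cc: {S}
  cell(8,9) ca: {X4}  orig:{}
  cell(9,10) aa: ∅
  cell(0,2) acc: ∅
  cell(1,3) cca: {A,X3}  orig:{A}
  cell(2,4) caa: ∅
  cell(3,5) aac: ∅
  cell(4,6) acc: ∅
  cell(5,7) ccc: ∅
  cell(6,8) ccc: ∅
  cell(7,9) cca: {A,X3}  orig:{A}
  cell(8,10) caa: ∅
  cell(0,3) acca: ∅
  cell(1,4) ccaa: {X4}  orig:{}
  cell(2,5) caac: ∅
  cell(3,6) aacc: ∅
  cell(4,7) accc: ∅
  cell(5,8) cccc: ∅
  cell(6,9) ccca: ∅
  cell(7,10) ccaa: {X4}  orig:{}
  cell(0,4) accaa: {S}
  cell(1,5) ccaac: ∅
  cell(2,6) caacc: ∅
  cell(3,7) aaccc: ∅
  cell(4,8) acccc: ∅
  cell(5,9) cccca: {S}
  cell(6,10) cccaa: ∅
  cell(0,5) accaac: ∅
  cell(1,6) ccaacc: ∅
  cell(2,7) caaccc: ∅
  cell(3,8) aacccc: ∅
  cell(4,9) acccca: ∅
  cell(5,10) ccccaa: {A,X3}  orig:{A}
  cell(0,6) accaacc: ∅
  cell(1,7) ccaaccc: ∅
  cell(2,8) caacccc: ∅
  cell(3,9) aacccca: ∅
  cell(4,10) accccaa: ∅
  cell(0,7) accaaccc: ∅
  cell(1,8) ccaacccc: ∅
  cell(2,9) caacccca: ∅
  cell(3,10) aaccccaa: ∅
  cell(0,8) accaacccc: ∅
  cell(1,9) ccaacccca: ∅
  cell(2,10) caaccccaa: ∅
  cell(0,9) accaacccca: ∅
  cell(1,10) ccaaccccaa: ∅
  cell(0,10) accaaccccaa: {S}

S ∈ T[0,10] ⇒ YES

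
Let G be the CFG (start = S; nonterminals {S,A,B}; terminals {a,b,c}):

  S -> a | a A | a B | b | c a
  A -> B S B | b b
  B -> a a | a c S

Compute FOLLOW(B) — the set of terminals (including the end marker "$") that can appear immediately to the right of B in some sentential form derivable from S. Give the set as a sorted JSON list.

FIRST iteration:
round 1:
  A via A→b b: +{b}
  B via B→a a: +{a}
  S via S→a: +{a}
  S via S→b: +{b}
  S via S→c a: +{c}
  FIRST[S]={a,b,c}  FIRST[A]={b}  FIRST[B]={a}
round 2:
  A via A→B S B: +{a}
  FIRST[S]={a,b,c}  FIRST[A]={a,b}  FIRST[B]={a}
round 3: done
  FIRST[S]={a,b,c}  FIRST[A]={a,b}  FIRST[B]={a}

FOLLOW iteration:
initialize: $ ∈ FOLLOW(S)
iter 1:
  A→B S B: FOLLOW(B) ⊇ FIRST(S) = {a,b,c}; new: +{a,b,c}
  A→B S B: FOLLOW(S) ⊇ FIRST(B) = {a}; new: +{a}
  B→a c S: FOLLOW(S) ⊇ FOLLOW(B) ⊇ {a,b,c}; new: +{b,c}
  S→a A: FOLLOW(A) ⊇ FOLLOW(S) ⊇ {$,a,b,c}; new: +{$,a,b,c}
  S→a B: FOLLOW(B) ⊇ FOLLOW(S) ⊇ {$,a,b,c}; new: +{$}
  FOLLOW(S)={$,a,b,c}  FOLLOW(A)={$,a,b,c}  FOLLOW(B)={$,a,b,c}
iter 2: (no change)
  FOLLOW(S)={$,a,b,c}  FOLLOW(A)={$,a,b,c}  FOLLOW(B)={$,a,b,c}

FOLLOW(B) = ["$", "a", "b", "c"]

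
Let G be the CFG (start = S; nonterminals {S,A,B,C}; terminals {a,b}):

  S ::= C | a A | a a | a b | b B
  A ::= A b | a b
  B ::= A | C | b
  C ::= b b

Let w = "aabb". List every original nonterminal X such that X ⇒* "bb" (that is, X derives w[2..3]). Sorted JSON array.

Convert to CNF:
  S -> T0 B | T0 T0 | T1 A | T1 T0 | T1 T1
  A -> A T0 | T1 T0
  B -> A T0 | T0 T0 | T1 T0 | b
  C -> T0 T0
  T0 -> b
  T1 -> a

CYK fill, restricted to cells inside w[2..3]:
  cell(2,2) b: {B,T0}  orig:{B}
  cell(3,3) b: {B,T0}  orig:{B}
  cell(2,3) bb: {B,C,S}

Original NTs in T[2,3] deriving "bb": ["B", "C", "S"]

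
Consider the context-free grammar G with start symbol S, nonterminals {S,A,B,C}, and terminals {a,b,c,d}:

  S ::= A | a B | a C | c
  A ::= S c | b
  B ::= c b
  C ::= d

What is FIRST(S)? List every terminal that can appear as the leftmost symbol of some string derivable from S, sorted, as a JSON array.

Compute FIRST by fixpoint:
pass 1:
  A via A→b: +{b}
  B via B→c b: +{c}
  C via C→d: +{d}
  S via S→A: +{b}
  S via S→a B: +{a}
  S via S→c: +{c}
  FIRST(S)={a,b,c}  FIRST(A)={b}  FIRST(B)={c}  FIRST(C)={d}
pass 2:
  A via A→S c: +{a,c}
  FIRST(S)={a,b,c}  FIRST(A)={a,b,c}  FIRST(B)={c}  FIRST(C)={d}
pass 3: — fixpoint
  FIRST(S)={a,b,c}  FIRST(A)={a,b,c}  FIRST(B)={c}  FIRST(C)={d}

FIRST(S) = ["a", "b", "c"]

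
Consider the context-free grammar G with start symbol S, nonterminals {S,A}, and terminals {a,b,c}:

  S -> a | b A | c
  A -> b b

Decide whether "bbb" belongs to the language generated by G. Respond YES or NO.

CNF form of G:
  S -> T0 A | a | c
  A -> T0 T0
  T0 -> b

CYK table (by increasing span):
  T[0,0] 'b' = {T0}  orig:{}
  T[1,1] 'b' = {T0}  orig:{}
  T[2,2] 'b' = {T0}  orig:{}
  T[0,1] 'bb' = {A}
  T[1,2] 'bb' = {A}
  T[0,2] 'bbb' = {S}

S ∈ T[0,2] ⇒ YES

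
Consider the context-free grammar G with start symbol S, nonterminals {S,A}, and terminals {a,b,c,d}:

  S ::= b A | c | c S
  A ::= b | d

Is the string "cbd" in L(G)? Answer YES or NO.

Convert to CNF:
  S -> T0 A | T1 S | c
  A -> b | d
  T0 -> b
  T1 -> c

Fill CYK table bottom-up:
  T[0,0] 'c' = {S,T1}  orig:{S}
  T[1,1] 'b' = {A,T0}  orig:{A}
  T[2,2] 'd' = {A}
  T[0,1] 'cb' = ∅
  T[1,2] 'bd' = {S}
  T[0,2] 'cbd' = {S}

S ∈ T[0,2] ⇒ YES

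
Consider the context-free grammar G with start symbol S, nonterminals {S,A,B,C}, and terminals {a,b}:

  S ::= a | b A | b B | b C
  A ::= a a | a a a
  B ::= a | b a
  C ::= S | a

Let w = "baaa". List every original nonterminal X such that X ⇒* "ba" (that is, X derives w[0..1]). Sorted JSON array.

CNF form of G:
  S -> T1 A | T1 B | T1 C | a
  A -> T0 T0 | T0 X2
  B -> T1 T0 | a
  C -> T1 A | T1 B | T1 C | a
  T0 -> a
  T1 -> b
  X2 -> T0 T0

CYK fill, restricted to cells inside w[0..1]:
  cell(0,0) b: {T1}  orig:{}
  cell(1,1) a: {B,C,S,T0}  orig:{B,C,S}
  cell(0,1) ba: {B,C,S}

Original NTs in T[0,1] deriving "ba": ["B", "C", "S"]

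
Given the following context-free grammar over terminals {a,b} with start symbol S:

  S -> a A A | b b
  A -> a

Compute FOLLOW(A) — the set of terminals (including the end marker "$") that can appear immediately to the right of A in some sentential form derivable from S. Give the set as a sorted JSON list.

Compute FIRST by fixpoint:
iter 1:
  A via A→a: +{a}
  S via S→a A A: +{a}
  S via S→b b: +{b}
  FIRST(S)={a,b}  FIRST(A)={a}
iter 2: — fixpoint
  FIRST(S)={a,b}  FIRST(A)={a}

Compute FOLLOW by fixpoint:
initialize: $ ∈ FOLLOW(S)
round 1:
  S→a A A: FOLLOW(A) ⊇ FIRST(A) = {a}; new: +{a}
  S→a A A: FOLLOW(A) ⊇ FOLLOW(S) ⊇ {$}; new: +{$}
  FOLLOW[S]={$}  FOLLOW[A]={$,a}
round 2: (stable)
  FOLLOW[S]={$}  FOLLOW[A]={$,a}

FOLLOW(A) = ["$", "a"]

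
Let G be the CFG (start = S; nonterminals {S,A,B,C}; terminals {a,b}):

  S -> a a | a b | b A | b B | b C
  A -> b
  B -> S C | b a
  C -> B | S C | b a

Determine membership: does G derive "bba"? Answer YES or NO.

Convert to CNF:
  S -> T0 A | T0 B | T0 C | T1 T0 | T1 T1
  A -> b
  B -> S C | T0 T1
  C -> S C | T0 T1
  T0 -> b
  T1 -> a

CYK fill:
  [0..0]={A,T0}  "b"  orig:{A}
  [1..1]={A,T0}  "b"  orig:{A}
  [2..2]={T1}  "a"  orig:{}
  [0..1]={S}  "bb"
  [1..2]={B,C}  "ba"
  [0..2]={S}  "bba"

S ∈ T[0,2] ⇒ YES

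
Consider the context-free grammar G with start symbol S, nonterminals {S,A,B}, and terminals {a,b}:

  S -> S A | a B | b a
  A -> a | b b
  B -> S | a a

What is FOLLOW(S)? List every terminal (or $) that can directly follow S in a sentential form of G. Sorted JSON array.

FIRST iteration:
round 1:
  A via A→a: +{a}
  A via A→b b: +{b}
  B via B→a a: +{a}
  S via S→a B: +{a}
  S via S→b a: +{b}
  FIRST[S]={a,b}  FIRST[A]={a,b}  FIRST[B]={a}
round 2:
  B via B→S: +{b}
  FIRST[S]={a,b}  FIRST[A]={a,b}  FIRST[B]={a,b}
round 3: — fixpoint
  FIRST[S]={a,b}  FIRST[A]={a,b}  FIRST[B]={a,b}

FOLLOW iteration:
seed FOLLOW(S) with $
round 1:
  S→S A: FOLLOW(S) ⊇ FIRST(A) = {a,b}; new: +{a,b}
  S→S A: FOLLOW(A) ⊇ FOLLOW(S) ⊇ {$,a,b}; new: +{$,a,b}
  S→a B: FOLLOW(B) ⊇ FOLLOW(S) ⊇ {$,a,b}; new: +{$,a,b}
  FOLLOW[S]={$,a,b}  FOLLOW[A]={$,a,b}  FOLLOW[B]={$,a,b}
round 2: (stable)
  FOLLOW[S]={$,a,b}  FOLLOW[A]={$,a,b}  FOLLOW[B]={$,a,b}

FOLLOW(S) = ["$", "a", "b"]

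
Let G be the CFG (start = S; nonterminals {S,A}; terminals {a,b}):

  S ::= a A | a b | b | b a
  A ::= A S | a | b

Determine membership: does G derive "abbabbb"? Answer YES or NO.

CNF form of G:
  S -> T0 A | T0 T1 | T1 T0 | b
  A -> A S | a | b
  T0 -> a
  T1 -> b

Fill CYK table bottom-up:
  T[0,0] 'a' = {A,T0}  orig:{A}
  T[1,1] 'b' = {A,S,T1}  orig:{A,S}
  T[2,2] 'b' = {A,S,T1}  orig:{A,S}
  T[3,3] 'a' = {A,T0}  orig:{A}
  T[4,4] 'b' = {A,S,T1}  orig:{A,S}
  T[5,5] 'b' = {A,S,T1}  orig:{A,S}
  T[6,6] 'b' = {A,S,T1}  orig:{A,S}
  T[0,1] 'ab' = {A,S}
  T[1,2] 'bb' = {A}
  T[2,3] 'ba' = {S}
  T[3,4] 'ab' = {A,S}
  T[4,5] 'bb' = {A}
  T[5,6] 'bb' = {A}
  T[0,2] 'abb' = {A,S}
  T[1,3] 'bba' = {A}
  T[2,4] 'bab' = {A}
  T[3,5] 'abb' = {A,S}
  T[4,6] 'bbb' = {A}
  T[0,3] 'abba' = {A,S}
  T[1,4] 'bbab' = {A}
  T[2,5] 'babb' = {A}
  T[3,6] 'abbb' = {A,S}
  T[0,4] 'abbab' = {A,S}
  T[1,5] 'bbabb' = {A}
  T[2,6] 'babbb' = {A}
  T[0,5] 'abbabb' = {A,S}
  T[1,6] 'bbabbb' = {A}
  T[0,6] 'abbabbb' = {A,S}

S ∈ T[0,6] ⇒ YES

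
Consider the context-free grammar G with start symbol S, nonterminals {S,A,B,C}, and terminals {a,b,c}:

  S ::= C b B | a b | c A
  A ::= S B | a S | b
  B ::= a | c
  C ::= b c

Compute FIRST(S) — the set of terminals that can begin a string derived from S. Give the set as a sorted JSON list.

Compute FIRST by fixpoint:
iter 1:
  A via A→a S: +{a}
  A via A→b: +{b}
  B via B→a: +{a}
  B via B→c: +{c}
  C via C→b c: +{b}
  S via S→C b B: +{b}
  S via S→a b: +{a}
  S via S→c A: +{c}
  FIRST[S]={a,b,c}  FIRST[A]={a,b}  FIRST[B]={a,c}  FIRST[C]={b}
iter 2:
  A via A→S B: +{c}
  FIRST[S]={a,b,c}  FIRST[A]={a,b,c}  FIRST[B]={a,c}  FIRST[C]={b}
iter 3: (no change)
  FIRST[S]={a,b,c}  FIRST[A]={a,b,c}  FIRST[B]={a,c}  FIRST[C]={b}

FIRST(S) = ["a", "b", "c"]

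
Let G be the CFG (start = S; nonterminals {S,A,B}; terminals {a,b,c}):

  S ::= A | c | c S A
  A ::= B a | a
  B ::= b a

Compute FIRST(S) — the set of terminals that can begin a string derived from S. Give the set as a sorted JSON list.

FIRST iteration:
round 1:
  A via A→a: +{a}
  B via B→b a: +{b}
  S via S→A: +{a}
  S via S→c: +{c}
  FIRST(S)={a,c}  FIRST(A)={a}  FIRST(B)={b}
round 2:
  A via A→B a: +{b}
  S via S→A: +{b}
  FIRST(S)={a,b,c}  FIRST(A)={a,b}  FIRST(B)={b}
round 3: (no change)
  FIRST(S)={a,b,c}  FIRST(A)={a,b}  FIRST(B)={b}

FIRST(S) = ["a", "b", "c"]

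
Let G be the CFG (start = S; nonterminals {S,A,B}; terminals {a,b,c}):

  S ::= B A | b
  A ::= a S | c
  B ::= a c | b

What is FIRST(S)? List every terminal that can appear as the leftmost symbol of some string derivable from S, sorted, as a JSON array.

FIRST iteration:
[1]
  A via A→a S: +{a}
  A via A→c: +{c}
  B via B→a c: +{a}
  B via B→b: +{b}
  S via S→B A: +{a,b}
  S: {a,b}  A: {a,c}  B: {a,b}
[2] (no change)
  S: {a,b}  A: {a,c}  B: {a,b}

FIRST(S) = ["a", "b"]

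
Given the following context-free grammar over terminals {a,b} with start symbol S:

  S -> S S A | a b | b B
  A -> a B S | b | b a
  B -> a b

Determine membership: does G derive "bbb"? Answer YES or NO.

CNF form of G:
  S -> S X3 | T0 T1 | T1 B
  A -> T0 X2 | T1 T0 | b
  B -> T0 T1
  T0 -> a
  T1 -> b
  X2 -> B S
  X3 -> S A

CYK table (by increasing span):
  cell(0,0) b: {A,T1}  orig:{A}
  cell(1,1) b: {A,T1}  orig:{A}
  cell(2,2) b: {A,T1}  orig:{A}
  cell(0,1) bb: ∅
  cell(1,2) bb: ∅
  cell(0,2) bbb: ∅

S ∉ T[0,2] ⇒ NO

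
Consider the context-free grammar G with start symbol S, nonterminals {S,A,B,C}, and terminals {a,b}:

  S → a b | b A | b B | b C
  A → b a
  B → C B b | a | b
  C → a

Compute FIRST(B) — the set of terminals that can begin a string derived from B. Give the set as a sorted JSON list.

FIRST iteration:
iter 1:
  A via A→b a: +{b}
  B via B→a: +{a}
  B via B→b: +{b}
  C via C→a: +{a}
  S via S→a b: +{a}
  S via S→b A: +{b}
  S: {a,b}  A: {b}  B: {a,b}  C: {a}
iter 2: done
  S: {a,b}  A: {b}  B: {a,b}  C: {a}

FIRST(B) = ["a", "b"]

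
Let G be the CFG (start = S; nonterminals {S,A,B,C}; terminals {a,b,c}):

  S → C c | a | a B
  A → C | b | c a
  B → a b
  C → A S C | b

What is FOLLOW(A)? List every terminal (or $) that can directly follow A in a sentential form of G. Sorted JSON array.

Compute FIRST by fixpoint:
pass 1:
  A via A→b: +{b}
  A via A→c a: +{c}
  B via B→a b: +{a}
  C via C→A S C: +{b,c}
  S via S→C c: +{b,c}
  S via S→a: +{a}
  S: {a,b,c}  A: {b,c}  B: {a}  C: {b,c}
pass 2: — fixpoint
  S: {a,b,c}  A: {b,c}  B: {a}  C: {b,c}

FOLLOW sets:
seed FOLLOW(S) with $
round 1:
  C→A S C: FOLLOW(A) ⊇ FIRST(S) = {a,b,c}; new: +{a,b,c}
  C→A S C: FOLLOW(S) ⊇ FIRST(C) = {b,c}; new: +{b,c}
  S→C c: FOLLOW(C) ⊇ FIRST(c) = {c}; new: +{c}
  S→a B: FOLLOW(B) ⊇ FOLLOW(S) ⊇ {$,b,c}; new: +{$,b,c}
  S: {$,b,c}  A: {a,b,c}  B: {$,b,c}  C: {c}
round 2:
  A→C: FOLLOW(C) ⊇ FOLLOW(A) ⊇ {a,b,c}; new: +{a,b}
  S: {$,b,c}  A: {a,b,c}  B: {$,b,c}  C: {a,b,c}
round 3: (stable)
  S: {$,b,c}  A: {a,b,c}  B: {$,b,c}  C: {a,b,c}

FOLLOW(A) = ["a", "b", "c"]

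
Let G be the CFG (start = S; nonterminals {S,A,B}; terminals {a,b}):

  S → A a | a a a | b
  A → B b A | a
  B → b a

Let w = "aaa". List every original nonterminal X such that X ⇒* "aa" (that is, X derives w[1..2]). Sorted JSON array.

Convert to CNF:
  S -> A T1 | T1 X3 | b
  A -> B X2 | a
  B -> T0 T1
  T0 -> b
  T1 -> a
  X2 -> T0 A
  X3 -> T1 T1

CYK fill — only the sub-triangle for w[1..2]:
  T[1,1] 'a' = {A,T1}  orig:{A}
  T[2,2] 'a' = {A,T1}  orig:{A}
  T[1,2] 'aa' = {S,X3}  orig:{S}

Original NTs in T[1,2] deriving "aa": ["S"]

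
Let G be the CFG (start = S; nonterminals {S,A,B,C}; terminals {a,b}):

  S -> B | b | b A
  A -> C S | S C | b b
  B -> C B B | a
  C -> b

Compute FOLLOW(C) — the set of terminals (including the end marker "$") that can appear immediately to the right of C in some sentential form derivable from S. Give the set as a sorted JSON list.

Compute FIRST by fixpoint:
round 1:
  A via A→b b: +{b}
  B via B→a: +{a}
  C via C→b: +{b}
  S via S→B: +{a}
  S via S→b: +{b}
  FIRST(S)={a,b}  FIRST(A)={b}  FIRST(B)={a}  FIRST(C)={b}
round 2:
  A via A→S C: +{a}
  B via B→C B B: +{b}
  FIRST(S)={a,b}  FIRST(A)={a,b}  FIRST(B)={a,b}  FIRST(C)={b}
round 3: done
  FIRST(S)={a,b}  FIRST(A)={a,b}  FIRST(B)={a,b}  FIRST(C)={b}

FOLLOW sets:
initialize: $ ∈ FOLLOW(S)
[1]
  A→C S: FOLLOW(C) ⊇ FIRST(S) = {a,b}; new: +{a,b}
  A→S C: FOLLOW(S) ⊇ FIRST(C) = {b}; new: +{b}
  B→C B B: FOLLOW(B) ⊇ FIRST(B) = {a,b}; new: +{a,b}
  S→B: FOLLOW(B) ⊇ FOLLOW(S) ⊇ {$,b}; new: +{$}
  S→b A: FOLLOW(A) ⊇ FOLLOW(S) ⊇ {$,b}; new: +{$,b}
  FOLLOW(S)={$,b}  FOLLOW(A)={$,b}  FOLLOW(B)={$,a,b}  FOLLOW(C)={a,b}
[2]
  A→S C: FOLLOW(C) ⊇ FOLLOW(A) ⊇ {$,b}; new: +{$}
  FOLLOW(S)={$,b}  FOLLOW(A)={$,b}  FOLLOW(B)={$,a,b}  FOLLOW(C)={$,a,b}
[3] — fixpoint
  FOLLOW(S)={$,b}  FOLLOW(A)={$,b}  FOLLOW(B)={$,a,b}  FOLLOW(C)={$,a,b}

FOLLOW(C) = ["$", "a", "b"]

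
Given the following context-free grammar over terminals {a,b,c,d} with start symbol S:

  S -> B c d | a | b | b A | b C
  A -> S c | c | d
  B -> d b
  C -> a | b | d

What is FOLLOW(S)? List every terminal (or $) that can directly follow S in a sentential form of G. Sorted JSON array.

FIRST iteration:
[1]
  A via A→c: +{c}
  A via A→d: +{d}
  B via B→d b: +{d}
  C via C→a: +{a}
  C via C→b: +{b}
  C via C→d: +{d}
  S via S→B c d: +{d}
  S via S→a: +{a}
  S via S→b: +{b}
  FIRST[S]={a,b,d}  FIRST[A]={c,d}  FIRST[B]={d}  FIRST[C]={a,b,d}
[2]
  A via A→S c: +{a,b}
  FIRST[S]={a,b,d}  FIRST[A]={a,b,c,d}  FIRST[B]={d}  FIRST[C]={a,b,d}
[3] (stable)
  FIRST[S]={a,b,d}  FIRST[A]={a,b,c,d}  FIRST[B]={d}  FIRST[C]={a,b,d}

Compute FOLLOW by fixpoint:
seed FOLLOW(S) with $
iter 1:
  A→S c: FOLLOW(S) ⊇ FIRST(c) = {c}; new: +{c}
  S→B c d: FOLLOW(B) ⊇ FIRST(c) = {c}; new: +{c}
  S→b A: FOLLOW(A) ⊇ FOLLOW(S) ⊇ {$,c}; new: +{$,c}
  S→b C: FOLLOW(C) ⊇ FOLLOW(S) ⊇ {$,c}; new: +{$,c}
  FOLLOW(S)={$,c}  FOLLOW(A)={$,c}  FOLLOW(B)={c}  FOLLOW(C)={$,c}
iter 2: (stable)
  FOLLOW(S)={$,c}  FOLLOW(A)={$,c}  FOLLOW(B)={c}  FOLLOW(C)={$,c}

FOLLOW(S) = ["$", "c"]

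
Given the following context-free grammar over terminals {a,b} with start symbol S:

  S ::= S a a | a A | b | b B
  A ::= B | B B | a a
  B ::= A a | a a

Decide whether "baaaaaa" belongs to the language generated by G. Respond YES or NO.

CNF form of G:
  S -> S X2 | T0 A | T1 B | b
  A -> A T0 | B B | T0 T0
  B -> A T0 | T0 T0
  T0 -> a
  T1 -> b
  X2 -> T0 T0

CYK fill:
  T[0,0] 'b' = {S,T1}  orig:{S}
  T[1,1] 'a' = {T0}  orig:{}
  T[2,2] 'a' = {T0}  orig:{}
  T[3,3] 'a' = {T0}  orig:{}
  T[4,4] 'a' = {T0}  orig:{}
  T[5,5] 'a' = {T0}  orig:{}
  T[6,6] 'a' = {T0}  orig:{}
  T[0,1] 'ba' = ∅
  T[1,2] 'aa' = {A,B,X2}  orig:{A,B}
  T[2,3] 'aa' = {A,B,X2}  orig:{A,B}
  T[3,4] 'aa' = {A,B,X2}  orig:{A,B}
  T[4,5] 'aa' = {A,B,X2}  orig:{A,B}
  T[5,6] 'aa' = {A,B,X2}  orig:{A,B}
  T[0,2] 'baa' = {S}
  T[1,3] 'aaa' = {A,B,S}
  T[2,4] 'aaa' = {A,B,S}
  T[3,5] 'aaa' = {A,B,S}
  T[4,6] 'aaa' = {A,B,S}
  T[0,3] 'baaa' = {S}
  T[1,4] 'aaaa' = {A,B,S}
  T[2,5] 'aaaa' = {A,B,S}
  T[3,6] 'aaaa' = {A,B,S}
  T[0,4] 'baaaa' = {S}
  T[1,5] 'aaaaa' = {A,B,S}
  T[2,6] 'aaaaa' = {A,B,S}
  T[0,5] 'baaaaa' = {S}
  T[1,6] 'aaaaaa' = {A,B,S}
  T[0,6] 'baaaaaa' = {S}

S ∈ T[0,6] ⇒ YES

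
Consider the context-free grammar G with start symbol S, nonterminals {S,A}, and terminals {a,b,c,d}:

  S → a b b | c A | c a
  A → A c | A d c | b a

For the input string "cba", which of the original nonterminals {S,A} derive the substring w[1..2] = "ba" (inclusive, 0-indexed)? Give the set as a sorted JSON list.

Convert to CNF:
  S -> T0 A | T0 T3 | T3 X5
  A -> A T0 | A X4 | T2 T3
  T0 -> c
  T1 -> d
  T2 -> b
  T3 -> a
  X4 -> T1 T0
  X5 -> T2 T2

Fill CYK table bottom-up — only the sub-triangle for w[1..2]:
  [1..1]={T2}  "b"  orig:{}
  [2..2]={T3}  "a"  orig:{}
  [1..2]={A}  "ba"

Original NTs in T[1,2] deriving "ba": ["A"]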